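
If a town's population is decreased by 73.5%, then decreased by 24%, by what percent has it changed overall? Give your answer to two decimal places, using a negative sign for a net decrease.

The combined multiplier is 0.265 × 0.76 = 0.2014.
That corresponds to a decrease of 79.86%.

-79.86%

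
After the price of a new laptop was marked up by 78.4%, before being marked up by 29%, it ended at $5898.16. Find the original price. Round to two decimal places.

$2562.90

Undoing the 29% increase: $5898.16 ÷ 1.29 ≈ $4572.217054.
Undoing the 78.4% increase: $4572.217054 ÷ 1.784 ≈ $2562.90.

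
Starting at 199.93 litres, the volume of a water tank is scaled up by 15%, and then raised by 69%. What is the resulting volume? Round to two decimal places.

15% increase: 199.93 × 1.15 = 229.9195.
After the 69% increase: 229.9195 × 1.69 = 388.563955 ≈ 388.56.

388.56 litres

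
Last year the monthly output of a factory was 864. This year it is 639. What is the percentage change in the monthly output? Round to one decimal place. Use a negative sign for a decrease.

Change: 639 − 864 = -225.
Relative to the original: -225 ÷ 864 ≈ -26.0%.

-26.0%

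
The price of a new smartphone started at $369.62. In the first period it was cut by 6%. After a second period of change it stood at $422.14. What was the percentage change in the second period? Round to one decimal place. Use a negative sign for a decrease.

After the first period: $369.62 × 0.94 = $347.4428.
Second-period multiplier: $422.14 ÷ $347.4428 ≈ 1.21499.
That is a change of 21.5%.

21.5%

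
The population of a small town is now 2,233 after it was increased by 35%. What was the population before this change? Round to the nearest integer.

1,654

The overall multiplier applied was 1.35.
So the original population was 2,233 ÷ 1.35 ≈ 1,654.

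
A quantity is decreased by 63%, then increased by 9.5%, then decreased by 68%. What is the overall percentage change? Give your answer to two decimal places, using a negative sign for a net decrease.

A 63% decrease multiplies by 0.37.
Then a 9.5% increase: 0.37 × 1.095 = 0.40515.
Then a 68% decrease: 0.40515 × 0.32 = 0.129648.
Overall factor 0.129648, i.e. -87.04%.

-87.04%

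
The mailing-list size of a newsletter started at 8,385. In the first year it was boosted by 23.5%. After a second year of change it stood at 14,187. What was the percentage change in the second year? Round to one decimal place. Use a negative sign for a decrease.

37.0%

After the first year: 8,385 × 1.235 = 10355.475.
Second-year multiplier: 14,187 ÷ 10355.475 ≈ 1.37.
That is a change of 37.0%.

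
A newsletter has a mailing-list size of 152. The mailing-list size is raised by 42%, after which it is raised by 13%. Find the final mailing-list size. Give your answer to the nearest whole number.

244

After the 42% increase: 152 × 1.42 = 215.84.
Apply the 13% increase: 215.84 × 1.13 = 243.8992 ≈ 244.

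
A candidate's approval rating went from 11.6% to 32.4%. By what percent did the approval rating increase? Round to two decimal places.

179.31%

The change is 32.4 − 11.6 = 20.8 percentage points.
Relative to the original 11.6%, that is 20.8 ÷ 11.6 ≈ 179.31%.
So the approval rating rose by 179.31%.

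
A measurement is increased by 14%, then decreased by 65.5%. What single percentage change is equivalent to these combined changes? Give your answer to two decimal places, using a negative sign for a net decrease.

The combined multiplier is 1.14 × 0.345 = 0.3933.
That corresponds to a decrease of 60.67%.

-60.67%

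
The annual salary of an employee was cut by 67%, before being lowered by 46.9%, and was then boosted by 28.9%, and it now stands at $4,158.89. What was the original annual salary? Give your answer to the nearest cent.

$18,412.64

The overall multiplier applied was 0.33 × 0.531 × 1.289 = 0.22587147.
So the original annual salary was $4,158.89 ÷ 0.22587147 ≈ $18,412.64.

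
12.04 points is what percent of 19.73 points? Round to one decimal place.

61.0%

12.04 points ÷ 19.73 points ≈ 61.0%.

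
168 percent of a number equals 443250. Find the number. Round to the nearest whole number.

263839

443250 ÷ 1.68 ≈ 263839.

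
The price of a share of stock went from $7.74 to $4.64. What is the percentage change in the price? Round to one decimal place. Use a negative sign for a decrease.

Change: $4.64 − $7.74 = -$3.10.
Relative to the original: -$3.10 ÷ $7.74 ≈ -40.1%.

-40.1%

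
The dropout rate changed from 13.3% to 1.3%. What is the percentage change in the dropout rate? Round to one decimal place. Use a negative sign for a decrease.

-90.2%

The change is 1.3 − 13.3 = -12.0 percentage points.
Relative to the original 13.3%, that is -12.0 ÷ 13.3 ≈ -90.2%.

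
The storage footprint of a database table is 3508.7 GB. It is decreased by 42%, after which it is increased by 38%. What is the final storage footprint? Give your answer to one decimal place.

Each change multiplies by a factor: 0.58 × 1.38 = 0.8004.
3508.7 × 0.8004 = 2808.36348 ≈ 2808.4.

2808.4 GB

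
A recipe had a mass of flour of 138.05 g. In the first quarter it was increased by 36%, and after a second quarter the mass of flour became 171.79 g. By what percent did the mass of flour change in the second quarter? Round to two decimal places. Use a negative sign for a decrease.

After the first quarter: 138.05 × 1.36 = 187.748.
Second-quarter multiplier: 171.79 ÷ 187.748 ≈ 0.915003.
That is a change of -8.50%.

-8.50%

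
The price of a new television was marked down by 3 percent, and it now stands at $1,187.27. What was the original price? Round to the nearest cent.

The overall multiplier applied was 0.97.
So the original price was $1,187.27 ÷ 0.97 ≈ $1,223.99.

$1,223.99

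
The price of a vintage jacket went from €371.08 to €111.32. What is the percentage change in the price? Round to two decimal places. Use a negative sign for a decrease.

-70.00%

Change: €111.32 − €371.08 = -€259.76.
Relative to the original: -€259.76 ÷ €371.08 ≈ -70.00%.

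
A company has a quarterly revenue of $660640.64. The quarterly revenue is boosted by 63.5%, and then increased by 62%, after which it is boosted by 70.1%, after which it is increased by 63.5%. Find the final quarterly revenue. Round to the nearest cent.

$4866538.11

63.5% increase: $660640.64 × 1.635 = $1080147.4464.
62% increase: $1080147.4464 × 1.62 = $1749838.863168.
Apply the 70.1% increase: $1749838.863168 × 1.701 = $2976475.906248768.
63.5% increase: $2976475.906248768 × 1.635 = $4866538.10671673568 ≈ $4866538.11.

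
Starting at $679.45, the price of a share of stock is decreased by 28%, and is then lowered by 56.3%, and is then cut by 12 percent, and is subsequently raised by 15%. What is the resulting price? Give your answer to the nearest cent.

Each change multiplies by a factor: 0.72 × 0.437 × 0.88 × 1.15 = 0.31841568.
$679.45 × 0.31841568 = $216.347533776 ≈ $216.35.

$216.35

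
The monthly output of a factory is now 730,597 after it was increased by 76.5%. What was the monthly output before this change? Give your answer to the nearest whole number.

413,936

The overall multiplier applied was 1.765.
So the original monthly output was 730,597 ÷ 1.765 ≈ 413,936.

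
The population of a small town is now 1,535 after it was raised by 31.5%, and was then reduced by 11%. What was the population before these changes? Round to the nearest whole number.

1,312

The overall multiplier applied was 1.315 × 0.89 = 1.17035.
So the original population was 1,535 ÷ 1.17035 ≈ 1,312.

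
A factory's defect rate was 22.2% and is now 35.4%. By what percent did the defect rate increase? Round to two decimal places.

59.46%

The change is 35.4 − 22.2 = 13.2 percentage points.
Relative to the original 22.2%, that is 13.2 ÷ 22.2 ≈ 59.46%.
So the defect rate rose by 59.46%.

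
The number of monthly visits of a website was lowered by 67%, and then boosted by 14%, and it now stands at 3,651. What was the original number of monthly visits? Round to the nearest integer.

The overall multiplier applied was 0.33 × 1.14 = 0.3762.
So the original number of monthly visits was 3,651 ÷ 0.3762 ≈ 9,705.

9,705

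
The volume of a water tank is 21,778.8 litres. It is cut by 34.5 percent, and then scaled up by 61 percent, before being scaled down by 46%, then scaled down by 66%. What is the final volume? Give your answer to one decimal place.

Each change multiplies by a factor: 0.655 × 1.61 × 0.54 × 0.34 = 0.19361538.
21,778.8 × 0.19361538 = 4216.710637944 ≈ 4,216.7.

4,216.7 litres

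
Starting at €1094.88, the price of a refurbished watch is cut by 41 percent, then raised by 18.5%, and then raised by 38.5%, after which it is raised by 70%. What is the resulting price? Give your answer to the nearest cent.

After the 41% decrease: €1094.88 × 0.59 = €645.9792.
After the 18.5% increase: €645.9792 × 1.185 = €765.485352.
After the 38.5% increase: €765.485352 × 1.385 = €1060.19721252.
After the 70% increase: €1060.19721252 × 1.7 = €1802.335261284 ≈ €1802.34.

€1802.34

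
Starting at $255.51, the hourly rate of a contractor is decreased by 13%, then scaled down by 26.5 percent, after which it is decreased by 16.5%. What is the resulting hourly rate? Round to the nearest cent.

Each change multiplies by a factor: 0.87 × 0.735 × 0.835 = 0.53394075.
$255.51 × 0.53394075 = $136.4272010325 ≈ $136.43.

$136.43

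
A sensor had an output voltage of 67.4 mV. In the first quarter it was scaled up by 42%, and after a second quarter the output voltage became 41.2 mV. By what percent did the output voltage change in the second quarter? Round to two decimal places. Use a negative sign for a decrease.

After the first quarter: 67.4 × 1.42 = 95.708.
Second-quarter multiplier: 41.2 ÷ 95.708 ≈ 0.430476.
That is a change of -56.95%.

-56.95%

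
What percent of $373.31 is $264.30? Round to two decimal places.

70.80%

$264.30 ÷ $373.31 ≈ 70.80%.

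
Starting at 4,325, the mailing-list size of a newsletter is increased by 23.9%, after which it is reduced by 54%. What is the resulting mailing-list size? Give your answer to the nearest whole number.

After the 23.9% increase: 4,325 × 1.239 = 5358.675.
After the 54% decrease: 5358.675 × 0.46 = 2464.9905 ≈ 2,465.

2,465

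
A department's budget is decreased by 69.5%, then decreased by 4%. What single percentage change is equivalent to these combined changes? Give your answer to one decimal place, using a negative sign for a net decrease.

A 69.5% decrease multiplies by 0.305.
Then a 4% decrease: 0.305 × 0.96 = 0.2928.
Overall factor 0.2928, i.e. -70.7%.

-70.7%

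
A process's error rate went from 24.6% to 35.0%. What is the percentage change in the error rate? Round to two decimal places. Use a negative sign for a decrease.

The change is 35.0 − 24.6 = 10.4 percentage points.
Relative to the original 24.6%, that is 10.4 ÷ 24.6 ≈ 42.28%.

42.28%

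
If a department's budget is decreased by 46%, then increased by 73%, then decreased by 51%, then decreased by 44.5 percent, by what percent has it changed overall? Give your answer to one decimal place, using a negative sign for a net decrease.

The combined multiplier is 0.54 × 1.73 × 0.49 × 0.555 = 0.25405569.
That corresponds to a decrease of 74.6%.

-74.6%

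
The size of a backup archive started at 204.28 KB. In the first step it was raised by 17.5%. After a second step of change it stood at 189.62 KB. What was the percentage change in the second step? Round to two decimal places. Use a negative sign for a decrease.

-21.00%

After the first step: 204.28 × 1.175 = 240.029.
Second-step multiplier: 189.62 ÷ 240.029 ≈ 0.789988.
That is a change of -21.00%.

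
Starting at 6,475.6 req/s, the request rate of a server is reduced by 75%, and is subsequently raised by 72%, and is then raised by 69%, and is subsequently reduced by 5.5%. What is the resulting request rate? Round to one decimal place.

Apply the 75% decrease: 6,475.6 × 0.25 = 1618.9.
After the 72% increase: 1618.9 × 1.72 = 2784.508.
69% increase: 2784.508 × 1.69 = 4705.81852.
Apply the 5.5% decrease: 4705.81852 × 0.945 = 4446.9985014 ≈ 4,447.0.

4,447.0 req/s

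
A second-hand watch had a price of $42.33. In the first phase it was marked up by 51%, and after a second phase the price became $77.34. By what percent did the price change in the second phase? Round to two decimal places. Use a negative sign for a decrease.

After the first phase: $42.33 × 1.51 = $63.9183.
Second-phase multiplier: $77.34 ÷ $63.9183 ≈ 1.209982.
That is a change of 21.00%.

21.00%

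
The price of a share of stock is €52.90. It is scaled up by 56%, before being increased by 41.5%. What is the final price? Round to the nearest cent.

After the 56% increase: €52.90 × 1.56 = €82.524.
41.5% increase: €82.524 × 1.415 = €116.77146 ≈ €116.77.

€116.77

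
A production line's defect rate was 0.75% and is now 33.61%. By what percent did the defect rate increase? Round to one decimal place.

4381.3%

The change is 33.61 − 0.75 = 32.86 percentage points.
Relative to the original 0.75%, that is 32.86 ÷ 0.75 ≈ 4381.3%.
So the defect rate rose by 4381.3%.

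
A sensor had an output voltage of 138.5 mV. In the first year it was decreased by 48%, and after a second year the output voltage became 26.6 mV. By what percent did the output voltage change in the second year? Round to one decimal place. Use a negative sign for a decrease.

After the first year: 138.5 × 0.52 = 72.02.
Second-year multiplier: 26.6 ÷ 72.02 ≈ 0.36934.
That is a change of -63.1%.

-63.1%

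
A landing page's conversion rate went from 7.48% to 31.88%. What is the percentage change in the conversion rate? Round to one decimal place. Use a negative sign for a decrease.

The change is 31.88 − 7.48 = 24.40 percentage points.
Relative to the original 7.48%, that is 24.40 ÷ 7.48 ≈ 326.2%.

326.2%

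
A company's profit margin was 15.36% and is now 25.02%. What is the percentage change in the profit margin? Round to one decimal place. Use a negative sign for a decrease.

The change is 25.02 − 15.36 = 9.66 percentage points.
Relative to the original 15.36%, that is 9.66 ÷ 15.36 ≈ 62.9%.

62.9%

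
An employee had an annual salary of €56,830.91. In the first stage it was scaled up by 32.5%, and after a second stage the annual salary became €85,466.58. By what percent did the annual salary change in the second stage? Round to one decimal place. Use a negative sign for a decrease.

13.5%

After the first stage: €56,830.91 × 1.325 = €75300.95575.
Second-stage multiplier: €85,466.58 ÷ €75300.95575 ≈ 1.135.
That is a change of 13.5%.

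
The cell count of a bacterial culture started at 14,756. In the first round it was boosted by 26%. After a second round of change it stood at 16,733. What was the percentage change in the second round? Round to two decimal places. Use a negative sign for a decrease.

After the first round: 14,756 × 1.26 = 18592.56.
Second-round multiplier: 16,733 ÷ 18592.56 ≈ 0.899984.
That is a change of -10.00%.

-10.00%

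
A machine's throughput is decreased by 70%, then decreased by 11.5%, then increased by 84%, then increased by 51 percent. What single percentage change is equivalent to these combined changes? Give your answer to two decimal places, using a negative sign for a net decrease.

-26.23%

The combined multiplier is 0.3 × 0.885 × 1.84 × 1.51 = 0.7376652.
That corresponds to a decrease of 26.23%.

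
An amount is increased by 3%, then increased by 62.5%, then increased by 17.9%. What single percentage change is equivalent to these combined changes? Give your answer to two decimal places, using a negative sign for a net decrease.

97.34%

A 3% increase multiplies by 1.03.
Then a 62.5% increase: 1.03 × 1.625 = 1.67375.
Then a 17.9% increase: 1.67375 × 1.179 = 1.97335125.
Overall factor 1.97335125, i.e. 97.34%.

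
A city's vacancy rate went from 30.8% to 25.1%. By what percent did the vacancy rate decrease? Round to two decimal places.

18.51%

The change is 25.1 − 30.8 = -5.7 percentage points.
Relative to the original 30.8%, that is -5.7 ÷ 30.8 ≈ -18.51%.
So the vacancy rate fell by 18.51%.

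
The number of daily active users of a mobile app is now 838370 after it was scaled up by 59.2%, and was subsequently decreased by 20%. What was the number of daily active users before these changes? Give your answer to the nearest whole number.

658268

The overall multiplier applied was 1.592 × 0.8 = 1.2736.
So the original number of daily active users was 838370 ÷ 1.2736 ≈ 658268.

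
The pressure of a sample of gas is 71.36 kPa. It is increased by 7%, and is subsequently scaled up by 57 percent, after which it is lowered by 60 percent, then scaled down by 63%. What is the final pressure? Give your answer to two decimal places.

Apply the 7% increase: 71.36 × 1.07 = 76.3552.
57% increase: 76.3552 × 1.57 = 119.877664.
60% decrease: 119.877664 × 0.4 = 47.9510656.
Apply the 63% decrease: 47.9510656 × 0.37 = 17.741894272 ≈ 17.74.

17.74 kPa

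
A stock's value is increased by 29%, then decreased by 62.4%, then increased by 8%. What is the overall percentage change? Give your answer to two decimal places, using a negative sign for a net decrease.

-47.62%

The combined multiplier is 1.29 × 0.376 × 1.08 = 0.5238432.
That corresponds to a decrease of 47.62%.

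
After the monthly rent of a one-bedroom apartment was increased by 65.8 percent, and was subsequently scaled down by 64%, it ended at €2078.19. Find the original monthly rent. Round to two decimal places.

The overall multiplier applied was 1.658 × 0.36 = 0.59688.
So the original monthly rent was €2078.19 ÷ 0.59688 ≈ €3481.76.

€3481.76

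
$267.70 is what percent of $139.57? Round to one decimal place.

191.8%

$267.70 ÷ $139.57 ≈ 191.8%.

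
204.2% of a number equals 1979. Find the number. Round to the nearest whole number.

969

1979 ÷ 2.042 ≈ 969.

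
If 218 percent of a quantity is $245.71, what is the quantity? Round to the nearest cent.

$112.71

$245.71 ÷ 2.18 ≈ $112.71.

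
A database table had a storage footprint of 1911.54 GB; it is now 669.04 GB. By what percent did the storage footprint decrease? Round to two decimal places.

Change: 669.04 − 1911.54 = -1242.50.
Relative to the original: -1242.50 ÷ 1911.54 ≈ -65.00%.
So the storage footprint decreased by 65.00%.

65.00%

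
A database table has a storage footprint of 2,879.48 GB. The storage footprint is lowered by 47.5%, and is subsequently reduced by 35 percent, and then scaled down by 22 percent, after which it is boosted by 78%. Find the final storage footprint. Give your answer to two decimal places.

1,364.27 GB

Each change multiplies by a factor: 0.525 × 0.65 × 0.78 × 1.78 = 0.4737915.
2,879.48 × 0.4737915 = 1364.27314842 ≈ 1,364.27.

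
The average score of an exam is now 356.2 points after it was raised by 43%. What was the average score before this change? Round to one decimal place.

249.1 points

The overall multiplier applied was 1.43.
So the original average score was 356.2 ÷ 1.43 ≈ 249.1 points.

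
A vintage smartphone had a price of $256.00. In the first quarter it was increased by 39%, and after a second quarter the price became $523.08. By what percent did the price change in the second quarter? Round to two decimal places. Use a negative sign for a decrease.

After the first quarter: $256.00 × 1.39 = $355.84.
Second-quarter multiplier: $523.08 ÷ $355.84 ≈ 1.469987.
That is a change of 47.00%.

47.00%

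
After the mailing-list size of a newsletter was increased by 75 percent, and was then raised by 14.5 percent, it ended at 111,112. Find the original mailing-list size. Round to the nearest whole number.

55,452

Undoing the 14.5% increase: 111,112 ÷ 1.145 ≈ 97041.048035.
Undoing the 75% increase: 97041.048035 ÷ 1.75 ≈ 55,452.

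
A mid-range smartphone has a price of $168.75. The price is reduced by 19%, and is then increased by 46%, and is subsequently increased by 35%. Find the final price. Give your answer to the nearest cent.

19% decrease: $168.75 × 0.81 = $136.6875.
Apply the 46% increase: $136.6875 × 1.46 = $199.56375.
Apply the 35% increase: $199.56375 × 1.35 = $269.4110625 ≈ $269.41.

$269.41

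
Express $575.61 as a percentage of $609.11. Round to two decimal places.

94.50%

$575.61 ÷ $609.11 ≈ 94.50%.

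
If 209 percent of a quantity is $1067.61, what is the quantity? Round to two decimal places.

$510.82

$1067.61 ÷ 2.09 ≈ $510.82.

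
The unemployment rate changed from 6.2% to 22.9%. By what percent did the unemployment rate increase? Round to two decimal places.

269.35%

The change is 22.9 − 6.2 = 16.7 percentage points.
Relative to the original 6.2%, that is 16.7 ÷ 6.2 ≈ 269.35%.
So the unemployment rate rose by 269.35%.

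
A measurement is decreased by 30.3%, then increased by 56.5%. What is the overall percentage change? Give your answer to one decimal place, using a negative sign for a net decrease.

9.1%

A 30.3% decrease multiplies by 0.697.
Then a 56.5% increase: 0.697 × 1.565 = 1.090805.
Overall factor 1.090805, i.e. 9.1%.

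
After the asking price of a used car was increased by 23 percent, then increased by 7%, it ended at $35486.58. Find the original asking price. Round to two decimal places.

$26963.44

The overall multiplier applied was 1.23 × 1.07 = 1.3161.
So the original asking price was $35486.58 ÷ 1.3161 ≈ $26963.44.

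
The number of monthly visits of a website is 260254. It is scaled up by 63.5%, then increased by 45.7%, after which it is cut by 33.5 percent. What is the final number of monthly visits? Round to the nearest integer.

412284

Each change multiplies by a factor: 1.635 × 1.457 × 0.665 = 1.584159675.
260254 × 1.584159675 = 412283.89205745 ≈ 412284.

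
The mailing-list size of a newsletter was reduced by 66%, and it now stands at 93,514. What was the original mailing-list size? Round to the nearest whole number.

275,041

The overall multiplier applied was 0.34.
So the original mailing-list size was 93,514 ÷ 0.34 ≈ 275,041.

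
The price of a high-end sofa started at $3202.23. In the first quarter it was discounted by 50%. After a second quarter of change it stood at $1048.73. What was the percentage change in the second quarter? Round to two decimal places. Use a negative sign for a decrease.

After the first quarter: $3202.23 × 0.5 = $1601.115.
Second-quarter multiplier: $1048.73 ÷ $1601.115 ≈ 0.655.
That is a change of -34.50%.

-34.50%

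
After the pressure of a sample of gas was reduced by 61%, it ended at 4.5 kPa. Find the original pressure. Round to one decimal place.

11.5 kPa

The overall multiplier applied was 0.39.
So the original pressure was 4.5 ÷ 0.39 ≈ 11.5 kPa.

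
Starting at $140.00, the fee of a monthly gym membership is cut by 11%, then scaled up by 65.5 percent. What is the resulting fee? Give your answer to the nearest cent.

After the 11% decrease: $140.00 × 0.89 = $124.6.
65.5% increase: $124.6 × 1.655 = $206.213 ≈ $206.21.

$206.21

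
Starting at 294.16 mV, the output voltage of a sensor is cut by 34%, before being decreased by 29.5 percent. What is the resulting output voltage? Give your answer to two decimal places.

136.87 mV

Apply the 34% decrease: 294.16 × 0.66 = 194.1456.
29.5% decrease: 194.1456 × 0.705 = 136.872648 ≈ 136.87.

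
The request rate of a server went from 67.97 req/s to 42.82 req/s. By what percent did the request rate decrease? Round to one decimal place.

37.0%

Change: 42.82 − 67.97 = -25.15.
Relative to the original: -25.15 ÷ 67.97 ≈ -37.0%.
So the request rate decreased by 37.0%.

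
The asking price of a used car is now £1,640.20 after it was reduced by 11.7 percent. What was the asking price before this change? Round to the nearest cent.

£1,857.53

The overall multiplier applied was 0.883.
So the original asking price was £1,640.20 ÷ 0.883 ≈ £1,857.53.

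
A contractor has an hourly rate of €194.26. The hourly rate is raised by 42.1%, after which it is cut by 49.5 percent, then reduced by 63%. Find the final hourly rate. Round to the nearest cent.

€51.58

Each change multiplies by a factor: 1.421 × 0.505 × 0.37 = 0.26551385.
€194.26 × 0.26551385 = €51.578720501 ≈ €51.58.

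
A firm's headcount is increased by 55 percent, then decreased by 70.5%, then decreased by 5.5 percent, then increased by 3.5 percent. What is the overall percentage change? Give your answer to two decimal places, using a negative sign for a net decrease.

The combined multiplier is 1.55 × 0.295 × 0.945 × 1.035 = 0.44722479375.
That corresponds to a decrease of 55.28%.

-55.28%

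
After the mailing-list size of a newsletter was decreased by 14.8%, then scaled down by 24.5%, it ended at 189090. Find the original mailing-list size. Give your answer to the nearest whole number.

293956

The overall multiplier applied was 0.852 × 0.755 = 0.64326.
So the original mailing-list size was 189090 ÷ 0.64326 ≈ 293956.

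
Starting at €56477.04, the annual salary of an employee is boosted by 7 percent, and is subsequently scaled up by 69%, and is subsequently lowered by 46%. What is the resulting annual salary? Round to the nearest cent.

€55148.81

Apply the 7% increase: €56477.04 × 1.07 = €60430.4328.
Apply the 69% increase: €60430.4328 × 1.69 = €102127.431432.
46% decrease: €102127.431432 × 0.54 = €55148.81297328 ≈ €55148.81.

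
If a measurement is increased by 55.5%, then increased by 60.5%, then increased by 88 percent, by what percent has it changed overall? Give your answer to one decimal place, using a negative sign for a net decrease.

The combined multiplier is 1.555 × 1.605 × 1.88 = 4.692057.
That corresponds to an increase of 369.2%.

369.2%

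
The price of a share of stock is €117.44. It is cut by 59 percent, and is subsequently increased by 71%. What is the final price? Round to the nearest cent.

After the 59% decrease: €117.44 × 0.41 = €48.1504.
Apply the 71% increase: €48.1504 × 1.71 = €82.337184 ≈ €82.34.

€82.34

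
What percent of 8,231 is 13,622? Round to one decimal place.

13,622 ÷ 8,231 ≈ 165.5%.

165.5%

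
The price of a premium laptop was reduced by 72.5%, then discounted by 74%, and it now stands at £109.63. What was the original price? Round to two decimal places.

Undoing the 74% decrease: £109.63 ÷ 0.26 ≈ £421.653846.
Undoing the 72.5% decrease: £421.653846 ÷ 0.275 ≈ £1,533.29.

£1,533.29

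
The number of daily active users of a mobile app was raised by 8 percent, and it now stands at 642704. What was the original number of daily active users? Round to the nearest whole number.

595096

The overall multiplier applied was 1.08.
So the original number of daily active users was 642704 ÷ 1.08 ≈ 595096.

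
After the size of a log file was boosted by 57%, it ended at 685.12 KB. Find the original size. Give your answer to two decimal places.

436.38 KB

The overall multiplier applied was 1.57.
So the original size was 685.12 ÷ 1.57 ≈ 436.38 KB.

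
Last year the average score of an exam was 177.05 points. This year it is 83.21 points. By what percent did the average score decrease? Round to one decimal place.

53.0%

Change: 83.21 − 177.05 = -93.84.
Relative to the original: -93.84 ÷ 177.05 ≈ -53.0%.
So the average score decreased by 53.0%.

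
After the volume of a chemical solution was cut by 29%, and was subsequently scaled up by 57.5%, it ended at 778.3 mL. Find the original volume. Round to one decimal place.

696.0 mL

Undoing the 57.5% increase: 778.3 ÷ 1.575 ≈ 494.15873.
Undoing the 29% decrease: 494.15873 ÷ 0.71 ≈ 696.0 mL.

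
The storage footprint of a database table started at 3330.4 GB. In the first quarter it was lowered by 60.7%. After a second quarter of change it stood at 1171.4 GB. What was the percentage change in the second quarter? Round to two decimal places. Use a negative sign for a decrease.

-10.50%

After the first quarter: 3330.4 × 0.393 = 1308.8472.
Second-quarter multiplier: 1171.4 ÷ 1308.8472 ≈ 0.894986.
That is a change of -10.50%.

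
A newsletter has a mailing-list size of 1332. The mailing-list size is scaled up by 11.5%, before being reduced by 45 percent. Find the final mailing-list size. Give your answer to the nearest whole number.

Each change multiplies by a factor: 1.115 × 0.55 = 0.61325.
1332 × 0.61325 = 816.849 ≈ 817.

817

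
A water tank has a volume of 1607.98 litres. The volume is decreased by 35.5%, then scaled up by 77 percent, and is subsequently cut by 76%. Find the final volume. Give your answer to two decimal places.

Apply the 35.5% decrease: 1607.98 × 0.645 = 1037.1471.
After the 77% increase: 1037.1471 × 1.77 = 1835.750367.
76% decrease: 1835.750367 × 0.24 = 440.58008808 ≈ 440.58.

440.58 litres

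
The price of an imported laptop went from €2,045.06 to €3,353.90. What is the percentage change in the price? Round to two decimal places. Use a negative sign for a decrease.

Change: €3,353.90 − €2,045.06 = €1,308.84.
Relative to the original: €1,308.84 ÷ €2,045.06 ≈ 64.00%.

64.00%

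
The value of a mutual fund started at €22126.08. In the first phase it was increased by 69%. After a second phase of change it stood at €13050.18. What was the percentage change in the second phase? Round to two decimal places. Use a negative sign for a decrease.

After the first phase: €22126.08 × 1.69 = €37393.0752.
Second-phase multiplier: €13050.18 ÷ €37393.0752 ≈ 0.349.
That is a change of -65.10%.

-65.10%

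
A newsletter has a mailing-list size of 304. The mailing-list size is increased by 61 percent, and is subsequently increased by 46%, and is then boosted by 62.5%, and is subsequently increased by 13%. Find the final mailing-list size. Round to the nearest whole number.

1312

After the 61% increase: 304 × 1.61 = 489.44.
After the 46% increase: 489.44 × 1.46 = 714.5824.
After the 62.5% increase: 714.5824 × 1.625 = 1161.1964.
After the 13% increase: 1161.1964 × 1.13 = 1312.151932 ≈ 1312.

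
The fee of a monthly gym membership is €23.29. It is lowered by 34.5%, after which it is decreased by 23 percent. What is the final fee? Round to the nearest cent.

After the 34.5% decrease: €23.29 × 0.655 = €15.25495.
23% decrease: €15.25495 × 0.77 = €11.7463115 ≈ €11.75.

€11.75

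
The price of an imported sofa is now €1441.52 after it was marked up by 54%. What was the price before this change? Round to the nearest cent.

The overall multiplier applied was 1.54.
So the original price was €1441.52 ÷ 1.54 ≈ €936.05.

€936.05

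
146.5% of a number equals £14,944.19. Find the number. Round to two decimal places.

£14,944.19 ÷ 1.465 ≈ £10,200.81.

£10,200.81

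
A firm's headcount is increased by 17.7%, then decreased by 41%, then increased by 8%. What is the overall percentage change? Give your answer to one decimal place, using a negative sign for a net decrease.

The combined multiplier is 1.177 × 0.59 × 1.08 = 0.7499844.
That corresponds to a decrease of 25.0%.

-25.0%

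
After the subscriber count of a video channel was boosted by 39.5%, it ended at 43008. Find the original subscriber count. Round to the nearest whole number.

The overall multiplier applied was 1.395.
So the original subscriber count was 43008 ÷ 1.395 ≈ 30830.

30830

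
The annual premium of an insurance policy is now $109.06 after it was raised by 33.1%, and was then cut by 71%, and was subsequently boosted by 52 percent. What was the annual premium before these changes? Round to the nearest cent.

$185.89

Undoing the 52% increase: $109.06 ÷ 1.52 = $71.75.
Undoing the 71% decrease: $71.75 ÷ 0.29 ≈ $247.413793.
Undoing the 33.1% increase: $247.413793 ÷ 1.331 ≈ $185.89.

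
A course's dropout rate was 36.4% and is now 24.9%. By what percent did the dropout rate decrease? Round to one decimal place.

The change is 24.9 − 36.4 = -11.5 percentage points.
Relative to the original 36.4%, that is -11.5 ÷ 36.4 ≈ -31.6%.
So the dropout rate fell by 31.6%.

31.6%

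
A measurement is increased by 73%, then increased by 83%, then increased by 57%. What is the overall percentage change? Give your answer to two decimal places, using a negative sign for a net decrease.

397.05%

A 73% increase multiplies by 1.73.
Then an 83% increase: 1.73 × 1.83 = 3.1659.
Then a 57% increase: 3.1659 × 1.57 = 4.970463.
Overall factor 4.970463, i.e. 397.05%.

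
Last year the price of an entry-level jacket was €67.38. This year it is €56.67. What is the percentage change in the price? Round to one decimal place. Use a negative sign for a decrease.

Change: €56.67 − €67.38 = -€10.71.
Relative to the original: -€10.71 ÷ €67.38 ≈ -15.9%.

-15.9%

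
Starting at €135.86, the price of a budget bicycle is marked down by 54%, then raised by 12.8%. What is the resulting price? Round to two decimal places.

Each change multiplies by a factor: 0.46 × 1.128 = 0.51888.
€135.86 × 0.51888 = €70.4950368 ≈ €70.50.

€70.50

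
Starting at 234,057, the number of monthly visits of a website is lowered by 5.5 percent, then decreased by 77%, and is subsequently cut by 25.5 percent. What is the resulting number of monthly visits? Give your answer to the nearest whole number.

37,900

Each change multiplies by a factor: 0.945 × 0.23 × 0.745 = 0.16192575.
234,057 × 0.16192575 = 37899.85526775 ≈ 37,900.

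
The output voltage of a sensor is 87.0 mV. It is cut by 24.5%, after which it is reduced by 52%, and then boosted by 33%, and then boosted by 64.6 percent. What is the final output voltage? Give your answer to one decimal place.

Each change multiplies by a factor: 0.755 × 0.48 × 1.33 × 1.646 = 0.793358832.
87.0 × 0.793358832 = 69.022218384 ≈ 69.0.

69.0 mV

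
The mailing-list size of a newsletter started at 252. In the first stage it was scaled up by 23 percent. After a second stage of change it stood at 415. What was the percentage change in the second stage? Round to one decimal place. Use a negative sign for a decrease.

After the first stage: 252 × 1.23 = 309.96.
Second-stage multiplier: 415 ÷ 309.96 ≈ 1.33888.
That is a change of 33.9%.

33.9%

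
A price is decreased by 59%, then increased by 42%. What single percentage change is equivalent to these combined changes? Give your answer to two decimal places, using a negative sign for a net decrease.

-41.78%

A 59% decrease multiplies by 0.41.
Then a 42% increase: 0.41 × 1.42 = 0.5822.
Overall factor 0.5822, i.e. -41.78%.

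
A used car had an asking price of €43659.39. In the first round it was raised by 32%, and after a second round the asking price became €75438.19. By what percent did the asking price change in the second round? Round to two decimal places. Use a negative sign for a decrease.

After the first round: €43659.39 × 1.32 = €57630.3948.
Second-round multiplier: €75438.19 ÷ €57630.3948 ≈ 1.309.
That is a change of 30.90%.

30.90%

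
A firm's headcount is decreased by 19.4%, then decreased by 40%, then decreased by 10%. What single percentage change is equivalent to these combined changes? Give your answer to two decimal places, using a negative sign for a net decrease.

-56.48%

The combined multiplier is 0.806 × 0.6 × 0.9 = 0.43524.
That corresponds to a decrease of 56.48%.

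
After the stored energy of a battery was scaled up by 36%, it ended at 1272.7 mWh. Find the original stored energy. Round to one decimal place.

935.8 mWh

The overall multiplier applied was 1.36.
So the original stored energy was 1272.7 ÷ 1.36 ≈ 935.8 mWh.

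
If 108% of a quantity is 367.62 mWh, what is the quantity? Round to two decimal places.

340.39 mWh

367.62 mWh ÷ 1.08 ≈ 340.39 mWh.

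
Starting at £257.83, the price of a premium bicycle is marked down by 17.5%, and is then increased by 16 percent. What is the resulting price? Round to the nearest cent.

£246.74

After the 17.5% decrease: £257.83 × 0.825 = £212.70975.
Apply the 16% increase: £212.70975 × 1.16 = £246.74331 ≈ £246.74.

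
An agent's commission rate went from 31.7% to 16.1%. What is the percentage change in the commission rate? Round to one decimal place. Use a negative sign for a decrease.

The change is 16.1 − 31.7 = -15.6 percentage points.
Relative to the original 31.7%, that is -15.6 ÷ 31.7 ≈ -49.2%.

-49.2%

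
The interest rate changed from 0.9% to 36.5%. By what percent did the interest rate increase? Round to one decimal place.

3955.6%

The change is 36.5 − 0.9 = 35.6 percentage points.
Relative to the original 0.9%, that is 35.6 ÷ 0.9 ≈ 3955.6%.
So the interest rate rose by 3955.6%.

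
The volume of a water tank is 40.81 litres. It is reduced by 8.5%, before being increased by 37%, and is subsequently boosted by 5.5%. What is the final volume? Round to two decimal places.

53.97 litres

8.5% decrease: 40.81 × 0.915 = 37.34115.
37% increase: 37.34115 × 1.37 = 51.1573755.
5.5% increase: 51.1573755 × 1.055 = 53.9710311525 ≈ 53.97.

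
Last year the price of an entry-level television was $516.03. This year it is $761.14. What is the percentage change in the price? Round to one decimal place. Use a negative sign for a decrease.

47.5%

Change: $761.14 − $516.03 = $245.11.
Relative to the original: $245.11 ÷ $516.03 ≈ 47.5%.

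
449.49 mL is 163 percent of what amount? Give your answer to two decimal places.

449.49 mL ÷ 1.63 ≈ 275.76 mL.

275.76 mL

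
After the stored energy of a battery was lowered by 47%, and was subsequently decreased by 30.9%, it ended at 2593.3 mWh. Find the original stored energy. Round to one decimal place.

7081.1 mWh

The overall multiplier applied was 0.53 × 0.691 = 0.36623.
So the original stored energy was 2593.3 ÷ 0.36623 ≈ 7081.1 mWh.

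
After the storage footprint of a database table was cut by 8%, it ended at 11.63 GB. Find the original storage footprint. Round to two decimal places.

The overall multiplier applied was 0.92.
So the original storage footprint was 11.63 ÷ 0.92 ≈ 12.64 GB.

12.64 GB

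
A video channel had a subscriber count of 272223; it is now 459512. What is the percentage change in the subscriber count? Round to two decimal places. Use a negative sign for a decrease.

Change: 459512 − 272223 = 187289.
Relative to the original: 187289 ÷ 272223 ≈ 68.80%.

68.80%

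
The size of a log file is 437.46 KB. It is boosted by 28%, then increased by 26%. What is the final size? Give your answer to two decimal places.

28% increase: 437.46 × 1.28 = 559.9488.
26% increase: 559.9488 × 1.26 = 705.535488 ≈ 705.54.

705.54 KB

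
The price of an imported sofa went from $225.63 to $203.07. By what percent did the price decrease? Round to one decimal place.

Change: $203.07 − $225.63 = -$22.56.
Relative to the original: -$22.56 ÷ $225.63 ≈ -10.0%.
So the price decreased by 10.0%.

10.0%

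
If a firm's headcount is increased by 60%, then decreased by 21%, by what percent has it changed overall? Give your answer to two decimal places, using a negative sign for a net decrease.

A 60% increase multiplies by 1.6.
Then a 21% decrease: 1.6 × 0.79 = 1.264.
Overall factor 1.264, i.e. 26.40%.

26.40%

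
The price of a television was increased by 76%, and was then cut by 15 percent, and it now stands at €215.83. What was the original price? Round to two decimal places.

The overall multiplier applied was 1.76 × 0.85 = 1.496.
So the original price was €215.83 ÷ 1.496 ≈ €144.27.

€144.27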